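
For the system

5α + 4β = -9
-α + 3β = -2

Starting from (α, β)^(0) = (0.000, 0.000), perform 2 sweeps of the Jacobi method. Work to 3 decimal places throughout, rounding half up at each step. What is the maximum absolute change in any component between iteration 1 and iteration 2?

0.600

Iteration 1:
  α = (-9 - (4)·0.000) / (5) = -1.800
  β = (-2 - (-1)·0.000) / (3) = -0.667
Iteration 2:
  α = (-9 - (4)·-0.667) / (5) = -1.266
  β = (-2 - (-1)·-1.800) / (3) = -1.267
Change: (0.534, -0.600) → max |·| = 0.600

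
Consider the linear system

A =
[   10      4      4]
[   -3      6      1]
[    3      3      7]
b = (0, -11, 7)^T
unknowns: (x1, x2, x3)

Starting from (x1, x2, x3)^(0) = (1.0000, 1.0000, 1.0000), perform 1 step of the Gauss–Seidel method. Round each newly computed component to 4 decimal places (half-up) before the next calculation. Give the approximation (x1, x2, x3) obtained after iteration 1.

Iteration 1:
  x1 = (0 - (4)·1.0000 - (4)·1.0000) / (10) = -0.8000
  x2 = (-11 - (-3)·-0.8000 - (1)·1.0000) / (6) = -2.4000
  x3 = (7 - (3)·-0.8000 - (3)·-2.4000) / (7) = 2.3714

(-0.8000, -2.4000, 2.3714)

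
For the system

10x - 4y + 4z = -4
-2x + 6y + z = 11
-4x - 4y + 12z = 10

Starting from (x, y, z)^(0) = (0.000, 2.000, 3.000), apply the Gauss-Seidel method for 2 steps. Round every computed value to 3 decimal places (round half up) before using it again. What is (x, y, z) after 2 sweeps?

Iteration 1:
  x = (-4 - (-4)·2.000 - (4)·3.000) / (10) = -0.800
  y = (11 - (-2)·-0.800 - (1)·3.000) / (6) = 1.067
  z = (10 - (-4)·-0.800 - (-4)·1.067) / (12) = 0.922
Iteration 2:
  x = (-4 - (-4)·1.067 - (4)·0.922) / (10) = -0.342
  y = (11 - (-2)·-0.342 - (1)·0.922) / (6) = 1.566
  z = (10 - (-4)·-0.342 - (-4)·1.566) / (12) = 1.241

(-0.342, 1.566, 1.241)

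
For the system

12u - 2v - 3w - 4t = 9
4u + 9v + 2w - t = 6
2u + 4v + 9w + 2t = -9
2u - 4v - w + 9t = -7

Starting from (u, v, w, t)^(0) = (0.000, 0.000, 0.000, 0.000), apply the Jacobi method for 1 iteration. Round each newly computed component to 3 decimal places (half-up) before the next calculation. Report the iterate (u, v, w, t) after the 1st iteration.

Iteration 1:
  u = (9 - (-2)·0.000 - (-3)·0.000 - (-4)·0.000) / (12) = 0.750
  v = (6 - (4)·0.000 - (2)·0.000 - (-1)·0.000) / (9) = 0.667
  w = (-9 - (2)·0.000 - (4)·0.000 - (2)·0.000) / (9) = -1.000
  t = (-7 - (2)·0.000 - (-4)·0.000 - (-1)·0.000) / (9) = -0.778

(0.750, 0.667, -1.000, -0.778)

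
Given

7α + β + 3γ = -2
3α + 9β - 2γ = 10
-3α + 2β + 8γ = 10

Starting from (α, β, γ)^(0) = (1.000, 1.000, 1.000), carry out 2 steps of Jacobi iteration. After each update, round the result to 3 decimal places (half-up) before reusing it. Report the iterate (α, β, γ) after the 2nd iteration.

(-1.018, 1.702, 0.679)

Iteration 1:
  α = (-2 - (1)·1.000 - (3)·1.000) / (7) = -0.857
  β = (10 - (3)·1.000 - (-2)·1.000) / (9) = 1.000
  γ = (10 - (-3)·1.000 - (2)·1.000) / (8) = 1.375
Iteration 2:
  α = (-2 - (1)·1.000 - (3)·1.375) / (7) = -1.018
  β = (10 - (3)·-0.857 - (-2)·1.375) / (9) = 1.702
  γ = (10 - (-3)·-0.857 - (2)·1.000) / (8) = 0.679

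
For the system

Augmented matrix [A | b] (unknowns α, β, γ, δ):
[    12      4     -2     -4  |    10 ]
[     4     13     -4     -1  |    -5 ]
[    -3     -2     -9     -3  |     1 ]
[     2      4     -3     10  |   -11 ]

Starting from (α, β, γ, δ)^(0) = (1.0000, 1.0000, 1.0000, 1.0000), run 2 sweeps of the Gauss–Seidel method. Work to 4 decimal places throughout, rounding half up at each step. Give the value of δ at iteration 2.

Iteration 1:
  α = (10 - (4)·1.0000 - (-2)·1.0000 - (-4)·1.0000) / (12) = 1.0000
  β = (-5 - (4)·1.0000 - (-4)·1.0000 - (-1)·1.0000) / (13) = -0.3077
  γ = (1 - (-3)·1.0000 - (-2)·-0.3077 - (-3)·1.0000) / (-9) = -0.7094
  δ = (-11 - (2)·1.0000 - (4)·-0.3077 - (-3)·-0.7094) / (10) = -1.3897
Iteration 2:
  α = (10 - (4)·-0.3077 - (-2)·-0.7094 - (-4)·-1.3897) / (12) = 0.3544
  β = (-5 - (4)·0.3544 - (-4)·-0.7094 - (-1)·-1.3897) / (13) = -0.8188
  γ = (1 - (-3)·0.3544 - (-2)·-0.8188 - (-3)·-1.3897) / (-9) = 0.4159
  δ = (-11 - (2)·0.3544 - (4)·-0.8188 - (-3)·0.4159) / (10) = -0.7186

-0.7186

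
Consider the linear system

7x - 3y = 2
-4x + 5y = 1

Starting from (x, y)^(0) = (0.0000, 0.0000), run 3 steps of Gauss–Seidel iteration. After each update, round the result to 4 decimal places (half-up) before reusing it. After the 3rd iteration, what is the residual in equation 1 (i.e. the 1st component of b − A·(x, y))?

Iteration 1:
  x = (2 - (-3)·0.0000) / (7) = 0.2857
  y = (1 - (-4)·0.2857) / (5) = 0.4286
Iteration 2:
  x = (2 - (-3)·0.4286) / (7) = 0.4694
  y = (1 - (-4)·0.4694) / (5) = 0.5755
Iteration 3:
  x = (2 - (-3)·0.5755) / (7) = 0.5324
  y = (1 - (-4)·0.5324) / (5) = 0.6259
Residual b − A·x = (0.1509, 0.0001)

0.1509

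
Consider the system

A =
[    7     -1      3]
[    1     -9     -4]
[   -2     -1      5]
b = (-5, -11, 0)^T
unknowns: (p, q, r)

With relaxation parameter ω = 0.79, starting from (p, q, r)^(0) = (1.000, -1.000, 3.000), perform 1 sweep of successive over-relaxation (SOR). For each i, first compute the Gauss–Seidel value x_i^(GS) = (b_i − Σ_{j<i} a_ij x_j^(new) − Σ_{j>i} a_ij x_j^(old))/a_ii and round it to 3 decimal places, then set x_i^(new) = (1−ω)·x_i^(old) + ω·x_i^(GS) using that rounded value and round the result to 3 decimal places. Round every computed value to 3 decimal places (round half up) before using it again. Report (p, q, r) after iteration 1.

Iteration 1:
  p: GS value = (-5 - (-1)·-1.000 - (3)·3.000) / (7) = -2.143;  p ← (1−ω)·1.000 + ω·-2.143 = -1.483
  q: GS value = (-11 - (1)·-1.483 - (-4)·3.000) / (-9) = -0.276;  q ← (1−ω)·-1.000 + ω·-0.276 = -0.428
  r: GS value = (0 - (-2)·-1.483 - (-1)·-0.428) / (5) = -0.679;  r ← (1−ω)·3.000 + ω·-0.679 = 0.094

(-1.483, -0.428, 0.094)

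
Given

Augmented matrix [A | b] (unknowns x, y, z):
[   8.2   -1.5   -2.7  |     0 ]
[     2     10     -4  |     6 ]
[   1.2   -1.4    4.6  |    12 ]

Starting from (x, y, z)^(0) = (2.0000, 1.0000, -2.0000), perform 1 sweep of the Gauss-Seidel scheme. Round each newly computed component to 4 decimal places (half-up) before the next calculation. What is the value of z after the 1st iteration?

Iteration 1:
  x = (0 - (-1.5)·1.0000 - (-2.7)·-2.0000) / (8.2) = -0.4756
  y = (6 - (2)·-0.4756 - (-4)·-2.0000) / (10) = -0.1049
  z = (12 - (1.2)·-0.4756 - (-1.4)·-0.1049) / (4.6) = 2.7008

2.7008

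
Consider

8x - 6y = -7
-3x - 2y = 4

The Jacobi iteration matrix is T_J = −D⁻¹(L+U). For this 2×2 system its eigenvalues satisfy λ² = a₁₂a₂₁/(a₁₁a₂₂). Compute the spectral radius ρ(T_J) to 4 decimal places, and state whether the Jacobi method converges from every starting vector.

a₁₂a₂₁/(a₁₁a₂₂) = (-6)·(-3) / ((8)·(-2)) = -1.125000
ρ = √|-1.125000| = √1.125000 = 1.0607
ρ > 1, so Jacobi diverges

1.0607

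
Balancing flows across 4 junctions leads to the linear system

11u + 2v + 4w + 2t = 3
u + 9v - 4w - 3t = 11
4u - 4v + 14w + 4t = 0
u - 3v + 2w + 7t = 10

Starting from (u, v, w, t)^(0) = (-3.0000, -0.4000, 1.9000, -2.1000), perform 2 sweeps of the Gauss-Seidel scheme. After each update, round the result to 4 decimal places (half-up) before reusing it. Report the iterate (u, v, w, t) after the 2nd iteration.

(-0.6451, 2.3049, 0.3492, 2.4088)

Iteration 1:
  u = (3 - (2)·-0.4000 - (4)·1.9000 - (2)·-2.1000) / (11) = 0.0364
  v = (11 - (1)·0.0364 - (-4)·1.9000 - (-3)·-2.1000) / (9) = 1.3626
  w = (0 - (4)·0.0364 - (-4)·1.3626 - (4)·-2.1000) / (14) = 0.9789
  t = (10 - (1)·0.0364 - (-3)·1.3626 - (2)·0.9789) / (7) = 1.7277
Iteration 2:
  u = (3 - (2)·1.3626 - (4)·0.9789 - (2)·1.7277) / (11) = -0.6451
  v = (11 - (1)·-0.6451 - (-4)·0.9789 - (-3)·1.7277) / (9) = 2.3049
  w = (0 - (4)·-0.6451 - (-4)·2.3049 - (4)·1.7277) / (14) = 0.3492
  t = (10 - (1)·-0.6451 - (-3)·2.3049 - (2)·0.3492) / (7) = 2.4088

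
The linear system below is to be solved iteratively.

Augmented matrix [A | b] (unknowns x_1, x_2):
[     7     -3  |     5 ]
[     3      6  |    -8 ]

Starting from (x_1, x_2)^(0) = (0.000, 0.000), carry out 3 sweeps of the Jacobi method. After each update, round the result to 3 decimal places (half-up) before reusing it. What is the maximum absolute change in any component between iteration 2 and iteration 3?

Iteration 1:
  x_1 = (5 - (-3)·0.000) / (7) = 0.714
  x_2 = (-8 - (3)·0.000) / (6) = -1.333
Iteration 2:
  x_1 = (5 - (-3)·-1.333) / (7) = 0.143
  x_2 = (-8 - (3)·0.714) / (6) = -1.690
Iteration 3:
  x_1 = (5 - (-3)·-1.690) / (7) = -0.010
  x_2 = (-8 - (3)·0.143) / (6) = -1.405
Change: (-0.153, 0.285) → max |·| = 0.285

0.285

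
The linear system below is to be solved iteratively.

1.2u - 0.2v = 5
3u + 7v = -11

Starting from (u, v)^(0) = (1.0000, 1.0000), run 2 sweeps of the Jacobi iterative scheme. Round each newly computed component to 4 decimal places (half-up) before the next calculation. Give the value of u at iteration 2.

Iteration 1:
  u = (5 - (-0.2)·1.0000) / (1.2) = 4.3333
  v = (-11 - (3)·1.0000) / (7) = -2.0000
Iteration 2:
  u = (5 - (-0.2)·-2.0000) / (1.2) = 3.8333
  v = (-11 - (3)·4.3333) / (7) = -3.4286

3.8333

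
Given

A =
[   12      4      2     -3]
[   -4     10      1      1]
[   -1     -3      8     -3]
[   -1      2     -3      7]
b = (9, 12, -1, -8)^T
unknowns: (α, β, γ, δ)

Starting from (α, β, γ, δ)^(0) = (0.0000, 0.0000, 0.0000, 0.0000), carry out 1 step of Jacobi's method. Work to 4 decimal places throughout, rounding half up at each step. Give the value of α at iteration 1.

0.7500

Iteration 1:
  α = (9 - (4)·0.0000 - (2)·0.0000 - (-3)·0.0000) / (12) = 0.7500
  β = (12 - (-4)·0.0000 - (1)·0.0000 - (1)·0.0000) / (10) = 1.2000
  γ = (-1 - (-1)·0.0000 - (-3)·0.0000 - (-3)·0.0000) / (8) = -0.1250
  δ = (-8 - (-1)·0.0000 - (2)·0.0000 - (-3)·0.0000) / (7) = -1.1429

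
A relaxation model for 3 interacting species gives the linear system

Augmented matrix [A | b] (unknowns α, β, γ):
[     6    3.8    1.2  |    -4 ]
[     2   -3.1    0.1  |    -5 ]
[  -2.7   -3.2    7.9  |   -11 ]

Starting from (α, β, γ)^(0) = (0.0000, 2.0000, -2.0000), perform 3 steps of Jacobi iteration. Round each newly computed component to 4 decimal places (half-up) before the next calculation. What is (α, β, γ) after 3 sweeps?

(-0.7919, 0.5836, -1.6706)

Iteration 1:
  α = (-4 - (3.8)·2.0000 - (1.2)·-2.0000) / (6) = -1.5333
  β = (-5 - (2)·0.0000 - (0.1)·-2.0000) / (-3.1) = 1.5484
  γ = (-11 - (-2.7)·0.0000 - (-3.2)·2.0000) / (7.9) = -0.5823
Iteration 2:
  α = (-4 - (3.8)·1.5484 - (1.2)·-0.5823) / (6) = -1.5309
  β = (-5 - (2)·-1.5333 - (0.1)·-0.5823) / (-3.1) = 0.6049
  γ = (-11 - (-2.7)·-1.5333 - (-3.2)·1.5484) / (7.9) = -1.2892
Iteration 3:
  α = (-4 - (3.8)·0.6049 - (1.2)·-1.2892) / (6) = -0.7919
  β = (-5 - (2)·-1.5309 - (0.1)·-1.2892) / (-3.1) = 0.5836
  γ = (-11 - (-2.7)·-1.5309 - (-3.2)·0.6049) / (7.9) = -1.6706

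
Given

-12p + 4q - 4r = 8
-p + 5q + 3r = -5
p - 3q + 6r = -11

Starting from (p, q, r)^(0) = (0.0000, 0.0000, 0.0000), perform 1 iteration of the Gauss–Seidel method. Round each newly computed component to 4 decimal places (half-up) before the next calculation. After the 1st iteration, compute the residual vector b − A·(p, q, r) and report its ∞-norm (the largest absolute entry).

Iteration 1:
  p = (8 - (4)·0.0000 - (-4)·0.0000) / (-12) = -0.6667
  q = (-5 - (-1)·-0.6667 - (3)·0.0000) / (5) = -1.1333
  r = (-11 - (1)·-0.6667 - (-3)·-1.1333) / (6) = -2.2889
Residual b − A·x = (-4.6228, 6.8665, 0.0002); ∞-norm = 6.8665

6.8665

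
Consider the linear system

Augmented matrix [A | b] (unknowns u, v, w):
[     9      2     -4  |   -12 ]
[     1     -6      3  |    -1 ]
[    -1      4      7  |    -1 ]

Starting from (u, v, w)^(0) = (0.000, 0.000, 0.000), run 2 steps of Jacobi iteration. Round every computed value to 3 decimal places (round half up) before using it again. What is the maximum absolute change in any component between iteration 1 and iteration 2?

0.294

Iteration 1:
  u = (-12 - (2)·0.000 - (-4)·0.000) / (9) = -1.333
  v = (-1 - (1)·0.000 - (3)·0.000) / (-6) = 0.167
  w = (-1 - (-1)·0.000 - (4)·0.000) / (7) = -0.143
Iteration 2:
  u = (-12 - (2)·0.167 - (-4)·-0.143) / (9) = -1.434
  v = (-1 - (1)·-1.333 - (3)·-0.143) / (-6) = -0.127
  w = (-1 - (-1)·-1.333 - (4)·0.167) / (7) = -0.429
Change: (-0.101, -0.294, -0.286) → max |·| = 0.294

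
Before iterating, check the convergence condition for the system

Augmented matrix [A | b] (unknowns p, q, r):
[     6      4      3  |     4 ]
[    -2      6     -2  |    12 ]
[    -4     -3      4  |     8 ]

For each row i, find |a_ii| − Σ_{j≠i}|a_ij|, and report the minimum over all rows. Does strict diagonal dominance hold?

-3

row 1: |6| − (4+3) = -1
row 2: |6| − (2+2) = 2
row 3: |4| − (4+3) = -3
minimum over rows = -3 → not strictly diagonally dominant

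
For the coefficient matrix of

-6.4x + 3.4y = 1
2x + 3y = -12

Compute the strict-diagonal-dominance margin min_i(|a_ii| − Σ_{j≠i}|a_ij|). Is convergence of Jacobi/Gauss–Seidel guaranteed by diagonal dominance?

1

row 1: |-6.4| − (3.4) = 3
row 2: |3| − (2) = 1
minimum over rows = 1 → strictly diagonally dominant (convergence guaranteed)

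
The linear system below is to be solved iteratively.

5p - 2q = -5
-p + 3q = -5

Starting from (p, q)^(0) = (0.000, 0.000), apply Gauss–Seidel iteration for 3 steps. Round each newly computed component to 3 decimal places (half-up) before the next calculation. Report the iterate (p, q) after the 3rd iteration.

(-1.907, -2.302)

Iteration 1:
  p = (-5 - (-2)·0.000) / (5) = -1.000
  q = (-5 - (-1)·-1.000) / (3) = -2.000
Iteration 2:
  p = (-5 - (-2)·-2.000) / (5) = -1.800
  q = (-5 - (-1)·-1.800) / (3) = -2.267
Iteration 3:
  p = (-5 - (-2)·-2.267) / (5) = -1.907
  q = (-5 - (-1)·-1.907) / (3) = -2.302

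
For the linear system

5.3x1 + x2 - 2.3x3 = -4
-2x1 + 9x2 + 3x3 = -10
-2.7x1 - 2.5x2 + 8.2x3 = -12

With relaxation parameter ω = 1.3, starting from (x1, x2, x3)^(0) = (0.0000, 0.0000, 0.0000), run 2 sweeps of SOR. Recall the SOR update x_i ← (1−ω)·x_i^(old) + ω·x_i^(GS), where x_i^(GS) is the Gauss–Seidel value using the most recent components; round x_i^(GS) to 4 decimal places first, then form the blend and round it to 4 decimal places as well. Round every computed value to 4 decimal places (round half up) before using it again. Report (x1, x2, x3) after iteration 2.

(-1.9595, -0.1891, -1.9140)

Iteration 1:
  x1: GS value = (-4 - (1)·0.0000 - (-2.3)·0.0000) / (5.3) = -0.7547;  x1 ← (1−ω)·0.0000 + ω·-0.7547 = -0.9811
  x2: GS value = (-10 - (-2)·-0.9811 - (3)·0.0000) / (9) = -1.3291;  x2 ← (1−ω)·0.0000 + ω·-1.3291 = -1.7278
  x3: GS value = (-12 - (-2.7)·-0.9811 - (-2.5)·-1.7278) / (8.2) = -2.3132;  x3 ← (1−ω)·0.0000 + ω·-2.3132 = -3.0072
Iteration 2:
  x1: GS value = (-4 - (1)·-1.7278 - (-2.3)·-3.0072) / (5.3) = -1.7337;  x1 ← (1−ω)·-0.9811 + ω·-1.7337 = -1.9595
  x2: GS value = (-10 - (-2)·-1.9595 - (3)·-3.0072) / (9) = -0.5442;  x2 ← (1−ω)·-1.7278 + ω·-0.5442 = -0.1891
  x3: GS value = (-12 - (-2.7)·-1.9595 - (-2.5)·-0.1891) / (8.2) = -2.1663;  x3 ← (1−ω)·-3.0072 + ω·-2.1663 = -1.9140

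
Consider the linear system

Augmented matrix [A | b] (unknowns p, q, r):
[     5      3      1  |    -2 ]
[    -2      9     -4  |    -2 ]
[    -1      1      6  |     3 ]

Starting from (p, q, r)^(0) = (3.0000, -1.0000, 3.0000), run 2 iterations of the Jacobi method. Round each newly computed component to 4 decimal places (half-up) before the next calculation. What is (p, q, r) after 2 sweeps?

Iteration 1:
  p = (-2 - (3)·-1.0000 - (1)·3.0000) / (5) = -0.4000
  q = (-2 - (-2)·3.0000 - (-4)·3.0000) / (9) = 1.7778
  r = (3 - (-1)·3.0000 - (1)·-1.0000) / (6) = 1.1667
Iteration 2:
  p = (-2 - (3)·1.7778 - (1)·1.1667) / (5) = -1.7000
  q = (-2 - (-2)·-0.4000 - (-4)·1.1667) / (9) = 0.2074
  r = (3 - (-1)·-0.4000 - (1)·1.7778) / (6) = 0.1370

(-1.7000, 0.2074, 0.1370)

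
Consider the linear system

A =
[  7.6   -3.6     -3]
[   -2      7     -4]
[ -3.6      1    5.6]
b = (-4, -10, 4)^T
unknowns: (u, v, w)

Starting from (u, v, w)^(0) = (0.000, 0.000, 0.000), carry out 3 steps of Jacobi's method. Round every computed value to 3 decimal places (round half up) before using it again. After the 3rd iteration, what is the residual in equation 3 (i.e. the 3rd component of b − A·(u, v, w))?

Iteration 1:
  u = (-4 - (-3.6)·0.000 - (-3)·0.000) / (7.6) = -0.526
  v = (-10 - (-2)·0.000 - (-4)·0.000) / (7) = -1.429
  w = (4 - (-3.6)·0.000 - (1)·0.000) / (5.6) = 0.714
Iteration 2:
  u = (-4 - (-3.6)·-1.429 - (-3)·0.714) / (7.6) = -0.921
  v = (-10 - (-2)·-0.526 - (-4)·0.714) / (7) = -1.171
  w = (4 - (-3.6)·-0.526 - (1)·-1.429) / (5.6) = 0.631
Iteration 3:
  u = (-4 - (-3.6)·-1.171 - (-3)·0.631) / (7.6) = -0.832
  v = (-10 - (-2)·-0.921 - (-4)·0.631) / (7) = -1.331
  w = (4 - (-3.6)·-0.921 - (1)·-1.171) / (5.6) = 0.331
Residual b − A·x = (-1.475, -1.023, 0.482)

0.482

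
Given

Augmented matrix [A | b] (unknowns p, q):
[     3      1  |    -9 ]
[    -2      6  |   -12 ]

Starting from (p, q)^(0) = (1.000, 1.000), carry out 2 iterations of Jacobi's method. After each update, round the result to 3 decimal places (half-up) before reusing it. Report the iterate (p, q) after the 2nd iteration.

Iteration 1:
  p = (-9 - (1)·1.000) / (3) = -3.333
  q = (-12 - (-2)·1.000) / (6) = -1.667
Iteration 2:
  p = (-9 - (1)·-1.667) / (3) = -2.444
  q = (-12 - (-2)·-3.333) / (6) = -3.111

(-2.444, -3.111)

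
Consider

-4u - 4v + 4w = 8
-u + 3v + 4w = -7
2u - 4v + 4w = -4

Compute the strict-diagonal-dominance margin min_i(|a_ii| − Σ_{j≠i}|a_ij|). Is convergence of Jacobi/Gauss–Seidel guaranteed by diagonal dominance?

row 1: |-4| − (4+4) = -4
row 2: |3| − (1+4) = -2
row 3: |4| − (2+4) = -2
minimum over rows = -4 → not strictly diagonally dominant

-4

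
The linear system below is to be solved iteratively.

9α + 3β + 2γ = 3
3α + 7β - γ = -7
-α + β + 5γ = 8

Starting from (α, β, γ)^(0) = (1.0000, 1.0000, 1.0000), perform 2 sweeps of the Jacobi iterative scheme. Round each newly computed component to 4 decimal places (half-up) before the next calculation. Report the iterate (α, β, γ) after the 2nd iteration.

(0.4063, -0.6762, 1.8127)

Iteration 1:
  α = (3 - (3)·1.0000 - (2)·1.0000) / (9) = -0.2222
  β = (-7 - (3)·1.0000 - (-1)·1.0000) / (7) = -1.2857
  γ = (8 - (-1)·1.0000 - (1)·1.0000) / (5) = 1.6000
Iteration 2:
  α = (3 - (3)·-1.2857 - (2)·1.6000) / (9) = 0.4063
  β = (-7 - (3)·-0.2222 - (-1)·1.6000) / (7) = -0.6762
  γ = (8 - (-1)·-0.2222 - (1)·-1.2857) / (5) = 1.8127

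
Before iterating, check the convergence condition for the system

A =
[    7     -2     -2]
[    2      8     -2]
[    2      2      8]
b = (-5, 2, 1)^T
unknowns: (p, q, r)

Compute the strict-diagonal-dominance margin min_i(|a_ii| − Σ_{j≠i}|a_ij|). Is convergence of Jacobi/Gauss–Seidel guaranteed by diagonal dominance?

row 1: |7| − (2+2) = 3
row 2: |8| − (2+2) = 4
row 3: |8| − (2+2) = 4
minimum over rows = 3 → strictly diagonally dominant (convergence guaranteed)

3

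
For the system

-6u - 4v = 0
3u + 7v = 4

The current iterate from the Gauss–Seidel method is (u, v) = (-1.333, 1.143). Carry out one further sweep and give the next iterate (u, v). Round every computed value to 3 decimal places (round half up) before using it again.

One sweep:
  u = (0 - (-4)·1.143) / (-6) = -0.762
  v = (4 - (3)·-0.762) / (7) = 0.898

(-0.762, 0.898)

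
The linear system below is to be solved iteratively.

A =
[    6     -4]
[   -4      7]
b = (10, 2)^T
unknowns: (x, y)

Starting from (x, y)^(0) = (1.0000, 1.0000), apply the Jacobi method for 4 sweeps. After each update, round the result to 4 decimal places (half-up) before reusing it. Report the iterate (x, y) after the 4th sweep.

(2.7097, 1.8549)

Iteration 1:
  x = (10 - (-4)·1.0000) / (6) = 2.3333
  y = (2 - (-4)·1.0000) / (7) = 0.8571
Iteration 2:
  x = (10 - (-4)·0.8571) / (6) = 2.2381
  y = (2 - (-4)·2.3333) / (7) = 1.6190
Iteration 3:
  x = (10 - (-4)·1.6190) / (6) = 2.7460
  y = (2 - (-4)·2.2381) / (7) = 1.5646
Iteration 4:
  x = (10 - (-4)·1.5646) / (6) = 2.7097
  y = (2 - (-4)·2.7460) / (7) = 1.8549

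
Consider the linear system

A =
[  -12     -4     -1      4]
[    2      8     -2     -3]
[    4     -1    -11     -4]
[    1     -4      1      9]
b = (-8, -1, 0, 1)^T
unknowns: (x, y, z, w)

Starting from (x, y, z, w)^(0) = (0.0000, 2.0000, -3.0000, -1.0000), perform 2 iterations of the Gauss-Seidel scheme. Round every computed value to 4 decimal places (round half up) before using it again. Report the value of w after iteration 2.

Iteration 1:
  x = (-8 - (-4)·2.0000 - (-1)·-3.0000 - (4)·-1.0000) / (-12) = -0.0833
  y = (-1 - (2)·-0.0833 - (-2)·-3.0000 - (-3)·-1.0000) / (8) = -1.2292
  z = (0 - (4)·-0.0833 - (-1)·-1.2292 - (-4)·-1.0000) / (-11) = 0.4451
  w = (1 - (1)·-0.0833 - (-4)·-1.2292 - (1)·0.4451) / (9) = -0.4754
Iteration 2:
  x = (-8 - (-4)·-1.2292 - (-1)·0.4451 - (4)·-0.4754) / (-12) = 0.8808
  y = (-1 - (2)·0.8808 - (-2)·0.4451 - (-3)·-0.4754) / (8) = -0.4122
  z = (0 - (4)·0.8808 - (-1)·-0.4122 - (-4)·-0.4754) / (-11) = 0.5306
  w = (1 - (1)·0.8808 - (-4)·-0.4122 - (1)·0.5306) / (9) = -0.2289

-0.2289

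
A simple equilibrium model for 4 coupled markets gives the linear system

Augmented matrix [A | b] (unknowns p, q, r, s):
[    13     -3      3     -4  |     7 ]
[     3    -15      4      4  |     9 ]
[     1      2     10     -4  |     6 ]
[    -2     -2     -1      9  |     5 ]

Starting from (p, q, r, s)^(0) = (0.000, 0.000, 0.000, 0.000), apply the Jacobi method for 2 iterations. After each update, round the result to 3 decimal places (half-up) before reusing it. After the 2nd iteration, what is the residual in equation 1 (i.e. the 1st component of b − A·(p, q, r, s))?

Iteration 1:
  p = (7 - (-3)·0.000 - (3)·0.000 - (-4)·0.000) / (13) = 0.538
  q = (9 - (3)·0.000 - (4)·0.000 - (4)·0.000) / (-15) = -0.600
  r = (6 - (1)·0.000 - (2)·0.000 - (-4)·0.000) / (10) = 0.600
  s = (5 - (-2)·0.000 - (-2)·0.000 - (-1)·0.000) / (9) = 0.556
Iteration 2:
  p = (7 - (-3)·-0.600 - (3)·0.600 - (-4)·0.556) / (13) = 0.433
  q = (9 - (3)·0.538 - (4)·0.600 - (4)·0.556) / (-15) = -0.184
  r = (6 - (1)·0.538 - (2)·-0.600 - (-4)·0.556) / (10) = 0.889
  s = (5 - (-2)·0.538 - (-2)·-0.600 - (-1)·0.600) / (9) = 0.608
Residual b − A·x = (0.584, -1.047, -0.523, 0.915)

0.584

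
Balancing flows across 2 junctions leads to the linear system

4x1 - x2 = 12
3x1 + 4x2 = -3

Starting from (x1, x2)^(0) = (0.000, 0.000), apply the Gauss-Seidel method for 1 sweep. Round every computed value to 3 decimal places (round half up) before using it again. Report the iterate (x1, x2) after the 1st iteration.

Iteration 1:
  x1 = (12 - (-1)·0.000) / (4) = 3.000
  x2 = (-3 - (3)·3.000) / (4) = -3.000

(3.000, -3.000)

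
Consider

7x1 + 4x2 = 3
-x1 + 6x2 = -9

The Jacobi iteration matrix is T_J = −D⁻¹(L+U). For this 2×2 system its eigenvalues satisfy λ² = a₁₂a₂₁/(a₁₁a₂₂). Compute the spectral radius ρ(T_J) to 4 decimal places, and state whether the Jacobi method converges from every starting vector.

a₁₂a₂₁/(a₁₁a₂₂) = (4)·(-1) / ((7)·(6)) = -0.095238
ρ = √|-0.095238| = √0.095238 = 0.3086
ρ < 1, so Jacobi converges

0.3086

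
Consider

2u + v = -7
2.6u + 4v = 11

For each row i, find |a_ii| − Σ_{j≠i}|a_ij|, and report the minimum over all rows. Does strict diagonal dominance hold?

row 1: |2| − (1) = 1
row 2: |4| − (2.6) = 1.4
minimum over rows = 1 → strictly diagonally dominant (convergence guaranteed)

1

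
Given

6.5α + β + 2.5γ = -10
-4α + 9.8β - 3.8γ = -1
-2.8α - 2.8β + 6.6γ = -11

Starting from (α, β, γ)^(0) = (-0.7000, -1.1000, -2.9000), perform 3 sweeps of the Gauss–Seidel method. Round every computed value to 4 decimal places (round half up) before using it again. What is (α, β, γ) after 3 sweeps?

Iteration 1:
  α = (-10 - (1)·-1.1000 - (2.5)·-2.9000) / (6.5) = -0.2538
  β = (-1 - (-4)·-0.2538 - (-3.8)·-2.9000) / (9.8) = -1.3301
  γ = (-11 - (-2.8)·-0.2538 - (-2.8)·-1.3301) / (6.6) = -2.3386
Iteration 2:
  α = (-10 - (1)·-1.3301 - (2.5)·-2.3386) / (6.5) = -0.4344
  β = (-1 - (-4)·-0.4344 - (-3.8)·-2.3386) / (9.8) = -1.1862
  γ = (-11 - (-2.8)·-0.4344 - (-2.8)·-1.1862) / (6.6) = -2.3542
Iteration 3:
  α = (-10 - (1)·-1.1862 - (2.5)·-2.3542) / (6.5) = -0.4505
  β = (-1 - (-4)·-0.4505 - (-3.8)·-2.3542) / (9.8) = -1.1988
  γ = (-11 - (-2.8)·-0.4505 - (-2.8)·-1.1988) / (6.6) = -2.3664

(-0.4505, -1.1988, -2.3664)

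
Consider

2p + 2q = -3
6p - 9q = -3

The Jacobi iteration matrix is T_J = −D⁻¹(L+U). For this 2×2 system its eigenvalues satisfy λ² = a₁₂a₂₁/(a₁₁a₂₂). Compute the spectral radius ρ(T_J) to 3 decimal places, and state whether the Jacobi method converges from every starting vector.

0.816

a₁₂a₂₁/(a₁₁a₂₂) = (2)·(6) / ((2)·(-9)) = -0.666667
ρ = √|-0.666667| = √0.666667 = 0.816
ρ < 1, so Jacobi converges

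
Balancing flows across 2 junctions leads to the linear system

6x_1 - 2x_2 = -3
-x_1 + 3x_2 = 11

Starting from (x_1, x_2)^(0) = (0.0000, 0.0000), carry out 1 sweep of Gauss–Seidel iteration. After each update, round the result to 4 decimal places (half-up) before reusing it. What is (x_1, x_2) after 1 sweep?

(-0.5000, 3.5000)

Iteration 1:
  x_1 = (-3 - (-2)·0.0000) / (6) = -0.5000
  x_2 = (11 - (-1)·-0.5000) / (3) = 3.5000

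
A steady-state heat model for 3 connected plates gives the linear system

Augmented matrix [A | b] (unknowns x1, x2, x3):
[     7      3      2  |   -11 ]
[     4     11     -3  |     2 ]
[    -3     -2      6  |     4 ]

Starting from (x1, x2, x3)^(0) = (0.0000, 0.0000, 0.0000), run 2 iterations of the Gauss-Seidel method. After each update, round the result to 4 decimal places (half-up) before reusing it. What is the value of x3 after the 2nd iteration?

0.0075

Iteration 1:
  x1 = (-11 - (3)·0.0000 - (2)·0.0000) / (7) = -1.5714
  x2 = (2 - (4)·-1.5714 - (-3)·0.0000) / (11) = 0.7532
  x3 = (4 - (-3)·-1.5714 - (-2)·0.7532) / (6) = 0.1320
Iteration 2:
  x1 = (-11 - (3)·0.7532 - (2)·0.1320) / (7) = -1.9319
  x2 = (2 - (4)·-1.9319 - (-3)·0.1320) / (11) = 0.9203
  x3 = (4 - (-3)·-1.9319 - (-2)·0.9203) / (6) = 0.0075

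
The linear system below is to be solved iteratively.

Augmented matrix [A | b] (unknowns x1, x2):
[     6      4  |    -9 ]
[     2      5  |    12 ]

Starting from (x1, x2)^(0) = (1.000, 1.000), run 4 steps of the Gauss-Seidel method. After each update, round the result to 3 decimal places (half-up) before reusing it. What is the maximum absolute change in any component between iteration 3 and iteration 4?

0.107

Iteration 1:
  x1 = (-9 - (4)·1.000) / (6) = -2.167
  x2 = (12 - (2)·-2.167) / (5) = 3.267
Iteration 2:
  x1 = (-9 - (4)·3.267) / (6) = -3.678
  x2 = (12 - (2)·-3.678) / (5) = 3.871
Iteration 3:
  x1 = (-9 - (4)·3.871) / (6) = -4.081
  x2 = (12 - (2)·-4.081) / (5) = 4.032
Iteration 4:
  x1 = (-9 - (4)·4.032) / (6) = -4.188
  x2 = (12 - (2)·-4.188) / (5) = 4.075
Change: (-0.107, 0.043) → max |·| = 0.107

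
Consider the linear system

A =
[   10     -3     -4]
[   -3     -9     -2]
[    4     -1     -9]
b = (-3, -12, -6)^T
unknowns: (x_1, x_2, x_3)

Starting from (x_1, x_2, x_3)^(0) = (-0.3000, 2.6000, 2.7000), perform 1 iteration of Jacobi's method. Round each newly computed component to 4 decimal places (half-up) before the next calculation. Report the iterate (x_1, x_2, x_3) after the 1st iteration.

(1.5600, 0.8333, 0.2444)

Iteration 1:
  x_1 = (-3 - (-3)·2.6000 - (-4)·2.7000) / (10) = 1.5600
  x_2 = (-12 - (-3)·-0.3000 - (-2)·2.7000) / (-9) = 0.8333
  x_3 = (-6 - (4)·-0.3000 - (-1)·2.6000) / (-9) = 0.2444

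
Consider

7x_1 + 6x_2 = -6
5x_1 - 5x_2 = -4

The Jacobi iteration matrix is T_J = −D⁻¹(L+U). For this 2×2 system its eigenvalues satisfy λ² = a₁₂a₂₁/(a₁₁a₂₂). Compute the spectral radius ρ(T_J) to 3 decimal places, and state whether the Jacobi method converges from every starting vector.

0.926

a₁₂a₂₁/(a₁₁a₂₂) = (6)·(5) / ((7)·(-5)) = -0.857143
ρ = √|-0.857143| = √0.857143 = 0.926
ρ < 1, so Jacobi converges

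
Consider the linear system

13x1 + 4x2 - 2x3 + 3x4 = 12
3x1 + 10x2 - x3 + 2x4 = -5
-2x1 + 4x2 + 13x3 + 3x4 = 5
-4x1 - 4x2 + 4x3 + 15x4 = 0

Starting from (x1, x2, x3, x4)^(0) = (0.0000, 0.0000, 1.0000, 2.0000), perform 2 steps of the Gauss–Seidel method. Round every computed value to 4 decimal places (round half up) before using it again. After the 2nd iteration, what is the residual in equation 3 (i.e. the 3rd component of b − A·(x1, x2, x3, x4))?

Iteration 1:
  x1 = (12 - (4)·0.0000 - (-2)·1.0000 - (3)·2.0000) / (13) = 0.6154
  x2 = (-5 - (3)·0.6154 - (-1)·1.0000 - (2)·2.0000) / (10) = -0.9846
  x3 = (5 - (-2)·0.6154 - (4)·-0.9846 - (3)·2.0000) / (13) = 0.3207
  x4 = (0 - (-4)·0.6154 - (-4)·-0.9846 - (4)·0.3207) / (15) = -0.1840
Iteration 2:
  x1 = (12 - (4)·-0.9846 - (-2)·0.3207 - (3)·-0.1840) / (13) = 1.3178
  x2 = (-5 - (3)·1.3178 - (-1)·0.3207 - (2)·-0.1840) / (10) = -0.8265
  x3 = (5 - (-2)·1.3178 - (4)·-0.8265 - (3)·-0.1840) / (13) = 0.8841
  x4 = (0 - (-4)·1.3178 - (-4)·-0.8265 - (4)·0.8841) / (15) = -0.1047
Residual b − A·x = (0.2569, 0.4051, -0.2376, -0.0007)

-0.2376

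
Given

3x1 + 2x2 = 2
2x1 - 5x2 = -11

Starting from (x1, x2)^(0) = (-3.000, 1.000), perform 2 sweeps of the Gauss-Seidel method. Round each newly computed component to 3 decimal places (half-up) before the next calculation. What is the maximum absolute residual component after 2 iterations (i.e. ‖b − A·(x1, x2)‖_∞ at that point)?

Iteration 1:
  x1 = (2 - (2)·1.000) / (3) = 0.000
  x2 = (-11 - (2)·0.000) / (-5) = 2.200
Iteration 2:
  x1 = (2 - (2)·2.200) / (3) = -0.800
  x2 = (-11 - (2)·-0.800) / (-5) = 1.880
Residual b − A·x = (0.640, 0.000); ∞-norm = 0.640

0.640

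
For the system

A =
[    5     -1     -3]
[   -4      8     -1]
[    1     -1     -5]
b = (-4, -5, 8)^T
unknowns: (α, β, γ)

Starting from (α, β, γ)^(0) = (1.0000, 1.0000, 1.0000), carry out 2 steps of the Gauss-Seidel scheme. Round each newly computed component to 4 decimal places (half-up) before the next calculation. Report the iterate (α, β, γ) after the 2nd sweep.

(-1.8000, -1.7125, -1.6175)

Iteration 1:
  α = (-4 - (-1)·1.0000 - (-3)·1.0000) / (5) = 0.0000
  β = (-5 - (-4)·0.0000 - (-1)·1.0000) / (8) = -0.5000
  γ = (8 - (1)·0.0000 - (-1)·-0.5000) / (-5) = -1.5000
Iteration 2:
  α = (-4 - (-1)·-0.5000 - (-3)·-1.5000) / (5) = -1.8000
  β = (-5 - (-4)·-1.8000 - (-1)·-1.5000) / (8) = -1.7125
  γ = (8 - (1)·-1.8000 - (-1)·-1.7125) / (-5) = -1.6175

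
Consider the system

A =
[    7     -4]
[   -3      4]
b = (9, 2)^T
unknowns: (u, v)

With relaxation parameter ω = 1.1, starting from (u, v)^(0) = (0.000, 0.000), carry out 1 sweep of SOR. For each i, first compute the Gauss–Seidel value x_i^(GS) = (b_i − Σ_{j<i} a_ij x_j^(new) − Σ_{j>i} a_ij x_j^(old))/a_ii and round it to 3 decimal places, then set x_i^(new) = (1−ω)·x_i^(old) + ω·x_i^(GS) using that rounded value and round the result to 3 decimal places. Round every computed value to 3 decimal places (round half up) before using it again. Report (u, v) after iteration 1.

(1.415, 1.717)

Iteration 1:
  u: GS value = (9 - (-4)·0.000) / (7) = 1.286;  u ← (1−ω)·0.000 + ω·1.286 = 1.415
  v: GS value = (2 - (-3)·1.415) / (4) = 1.561;  v ← (1−ω)·0.000 + ω·1.561 = 1.717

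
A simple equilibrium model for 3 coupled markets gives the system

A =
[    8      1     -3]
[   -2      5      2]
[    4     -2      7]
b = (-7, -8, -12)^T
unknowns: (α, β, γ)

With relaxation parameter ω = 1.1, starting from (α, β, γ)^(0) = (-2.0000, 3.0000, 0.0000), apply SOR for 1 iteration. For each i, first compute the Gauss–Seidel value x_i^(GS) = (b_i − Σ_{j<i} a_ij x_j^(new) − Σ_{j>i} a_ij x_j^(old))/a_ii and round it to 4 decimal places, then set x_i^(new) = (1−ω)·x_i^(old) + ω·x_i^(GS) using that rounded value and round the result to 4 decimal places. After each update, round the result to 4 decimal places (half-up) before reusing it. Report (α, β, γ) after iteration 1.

(-1.1750, -2.5770, -1.9570)

Iteration 1:
  α: GS value = (-7 - (1)·3.0000 - (-3)·0.0000) / (8) = -1.2500;  α ← (1−ω)·-2.0000 + ω·-1.2500 = -1.1750
  β: GS value = (-8 - (-2)·-1.1750 - (2)·0.0000) / (5) = -2.0700;  β ← (1−ω)·3.0000 + ω·-2.0700 = -2.5770
  γ: GS value = (-12 - (4)·-1.1750 - (-2)·-2.5770) / (7) = -1.7791;  γ ← (1−ω)·0.0000 + ω·-1.7791 = -1.9570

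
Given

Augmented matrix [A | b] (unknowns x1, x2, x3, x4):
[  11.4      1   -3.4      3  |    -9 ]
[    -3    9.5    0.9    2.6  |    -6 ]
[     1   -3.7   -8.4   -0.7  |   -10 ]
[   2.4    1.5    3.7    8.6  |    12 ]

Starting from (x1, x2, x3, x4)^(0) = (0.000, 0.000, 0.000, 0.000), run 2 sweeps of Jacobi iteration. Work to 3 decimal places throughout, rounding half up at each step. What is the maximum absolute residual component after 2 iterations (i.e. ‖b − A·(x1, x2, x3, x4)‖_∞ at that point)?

Iteration 1:
  x1 = (-9 - (1)·0.000 - (-3.4)·0.000 - (3)·0.000) / (11.4) = -0.789
  x2 = (-6 - (-3)·0.000 - (0.9)·0.000 - (2.6)·0.000) / (9.5) = -0.632
  x3 = (-10 - (1)·0.000 - (-3.7)·0.000 - (-0.7)·0.000) / (-8.4) = 1.190
  x4 = (12 - (2.4)·0.000 - (1.5)·0.000 - (3.7)·0.000) / (8.6) = 1.395
Iteration 2:
  x1 = (-9 - (1)·-0.632 - (-3.4)·1.190 - (3)·1.395) / (11.4) = -0.746
  x2 = (-6 - (-3)·-0.789 - (0.9)·1.190 - (2.6)·1.395) / (9.5) = -1.375
  x3 = (-10 - (1)·-0.789 - (-3.7)·-0.632 - (-0.7)·1.395) / (-8.4) = 1.259
  x4 = (12 - (2.4)·-0.789 - (1.5)·-0.632 - (3.7)·1.190) / (8.6) = 1.214
Residual b − A·x = (1.518, 0.535, -2.916, 0.754); ∞-norm = 2.916

2.916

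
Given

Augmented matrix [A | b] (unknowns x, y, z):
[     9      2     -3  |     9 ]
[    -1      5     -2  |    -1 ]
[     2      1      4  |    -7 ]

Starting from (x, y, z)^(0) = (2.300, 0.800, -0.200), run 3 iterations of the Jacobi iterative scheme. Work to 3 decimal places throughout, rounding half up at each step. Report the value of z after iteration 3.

Iteration 1:
  x = (9 - (2)·0.800 - (-3)·-0.200) / (9) = 0.756
  y = (-1 - (-1)·2.300 - (-2)·-0.200) / (5) = 0.180
  z = (-7 - (2)·2.300 - (1)·0.800) / (4) = -3.100
Iteration 2:
  x = (9 - (2)·0.180 - (-3)·-3.100) / (9) = -0.073
  y = (-1 - (-1)·0.756 - (-2)·-3.100) / (5) = -1.289
  z = (-7 - (2)·0.756 - (1)·0.180) / (4) = -2.173
Iteration 3:
  x = (9 - (2)·-1.289 - (-3)·-2.173) / (9) = 0.562
  y = (-1 - (-1)·-0.073 - (-2)·-2.173) / (5) = -1.084
  z = (-7 - (2)·-0.073 - (1)·-1.289) / (4) = -1.391

-1.391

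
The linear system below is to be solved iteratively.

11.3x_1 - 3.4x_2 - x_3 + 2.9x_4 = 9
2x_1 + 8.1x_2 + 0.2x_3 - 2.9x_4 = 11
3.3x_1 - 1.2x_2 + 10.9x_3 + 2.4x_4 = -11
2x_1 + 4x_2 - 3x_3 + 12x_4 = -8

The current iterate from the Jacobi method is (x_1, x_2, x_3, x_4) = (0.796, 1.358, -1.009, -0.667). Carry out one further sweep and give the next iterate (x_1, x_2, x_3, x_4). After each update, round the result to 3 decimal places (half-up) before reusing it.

(1.287, 0.948, -0.954, -1.504)

One sweep:
  x_1 = (9 - (-3.4)·1.358 - (-1)·-1.009 - (2.9)·-0.667) / (11.3) = 1.287
  x_2 = (11 - (2)·0.796 - (0.2)·-1.009 - (-2.9)·-0.667) / (8.1) = 0.948
  x_3 = (-11 - (3.3)·0.796 - (-1.2)·1.358 - (2.4)·-0.667) / (10.9) = -0.954
  x_4 = (-8 - (2)·0.796 - (4)·1.358 - (-3)·-1.009) / (12) = -1.504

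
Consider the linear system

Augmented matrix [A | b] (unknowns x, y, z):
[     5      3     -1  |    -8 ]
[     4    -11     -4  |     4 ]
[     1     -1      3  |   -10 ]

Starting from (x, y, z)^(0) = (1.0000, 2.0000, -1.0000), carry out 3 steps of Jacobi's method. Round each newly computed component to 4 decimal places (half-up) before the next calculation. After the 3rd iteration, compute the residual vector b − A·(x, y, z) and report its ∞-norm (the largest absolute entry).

Iteration 1:
  x = (-8 - (3)·2.0000 - (-1)·-1.0000) / (5) = -3.0000
  y = (4 - (4)·1.0000 - (-4)·-1.0000) / (-11) = 0.3636
  z = (-10 - (1)·1.0000 - (-1)·2.0000) / (3) = -3.0000
Iteration 2:
  x = (-8 - (3)·0.3636 - (-1)·-3.0000) / (5) = -2.4182
  y = (4 - (4)·-3.0000 - (-4)·-3.0000) / (-11) = -0.3636
  z = (-10 - (1)·-3.0000 - (-1)·0.3636) / (3) = -2.2121
Iteration 3:
  x = (-8 - (3)·-0.3636 - (-1)·-2.2121) / (5) = -1.8243
  y = (4 - (4)·-2.4182 - (-4)·-2.2121) / (-11) = -0.4386
  z = (-10 - (1)·-2.4182 - (-1)·-0.3636) / (3) = -2.6485
Residual b − A·x = (-0.2112, -4.1214, -0.6688); ∞-norm = 4.1214

4.1214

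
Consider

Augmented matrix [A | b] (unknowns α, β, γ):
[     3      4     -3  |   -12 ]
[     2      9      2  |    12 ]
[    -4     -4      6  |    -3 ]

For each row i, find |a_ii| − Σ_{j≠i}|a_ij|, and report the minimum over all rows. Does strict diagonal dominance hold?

-4

row 1: |3| − (4+3) = -4
row 2: |9| − (2+2) = 5
row 3: |6| − (4+4) = -2
minimum over rows = -4 → not strictly diagonally dominant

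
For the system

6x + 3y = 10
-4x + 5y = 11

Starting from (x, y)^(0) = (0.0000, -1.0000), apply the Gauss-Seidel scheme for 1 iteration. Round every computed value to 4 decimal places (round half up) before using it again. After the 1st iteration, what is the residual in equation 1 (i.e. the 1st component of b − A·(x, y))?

Iteration 1:
  x = (10 - (3)·-1.0000) / (6) = 2.1667
  y = (11 - (-4)·2.1667) / (5) = 3.9334
Residual b − A·x = (-14.8004, -0.0002)

-14.8004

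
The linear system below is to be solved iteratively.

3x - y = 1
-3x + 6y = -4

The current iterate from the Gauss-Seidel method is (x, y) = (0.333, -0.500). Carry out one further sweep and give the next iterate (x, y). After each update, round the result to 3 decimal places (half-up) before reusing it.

One sweep:
  x = (1 - (-1)·-0.500) / (3) = 0.167
  y = (-4 - (-3)·0.167) / (6) = -0.583

(0.167, -0.583)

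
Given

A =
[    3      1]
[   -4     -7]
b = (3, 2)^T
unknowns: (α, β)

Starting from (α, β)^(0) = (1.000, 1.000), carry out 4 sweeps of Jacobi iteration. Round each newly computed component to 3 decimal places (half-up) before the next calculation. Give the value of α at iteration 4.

Iteration 1:
  α = (3 - (1)·1.000) / (3) = 0.667
  β = (2 - (-4)·1.000) / (-7) = -0.857
Iteration 2:
  α = (3 - (1)·-0.857) / (3) = 1.286
  β = (2 - (-4)·0.667) / (-7) = -0.667
Iteration 3:
  α = (3 - (1)·-0.667) / (3) = 1.222
  β = (2 - (-4)·1.286) / (-7) = -1.021
Iteration 4:
  α = (3 - (1)·-1.021) / (3) = 1.340
  β = (2 - (-4)·1.222) / (-7) = -0.984

1.340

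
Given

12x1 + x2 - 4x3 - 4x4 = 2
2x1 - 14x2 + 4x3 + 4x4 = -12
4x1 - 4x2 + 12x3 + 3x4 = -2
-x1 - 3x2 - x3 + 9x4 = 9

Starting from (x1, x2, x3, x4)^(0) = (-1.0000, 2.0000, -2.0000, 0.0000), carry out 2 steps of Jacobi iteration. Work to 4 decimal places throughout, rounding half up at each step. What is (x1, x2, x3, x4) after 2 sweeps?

(0.8770, 1.3809, -0.2301, 1.0661)

Iteration 1:
  x1 = (2 - (1)·2.0000 - (-4)·-2.0000 - (-4)·0.0000) / (12) = -0.6667
  x2 = (-12 - (2)·-1.0000 - (4)·-2.0000 - (4)·0.0000) / (-14) = 0.1429
  x3 = (-2 - (4)·-1.0000 - (-4)·2.0000 - (3)·0.0000) / (12) = 0.8333
  x4 = (9 - (-1)·-1.0000 - (-3)·2.0000 - (-1)·-2.0000) / (9) = 1.3333
Iteration 2:
  x1 = (2 - (1)·0.1429 - (-4)·0.8333 - (-4)·1.3333) / (12) = 0.8770
  x2 = (-12 - (2)·-0.6667 - (4)·0.8333 - (4)·1.3333) / (-14) = 1.3809
  x3 = (-2 - (4)·-0.6667 - (-4)·0.1429 - (3)·1.3333) / (12) = -0.2301
  x4 = (9 - (-1)·-0.6667 - (-3)·0.1429 - (-1)·0.8333) / (9) = 1.0661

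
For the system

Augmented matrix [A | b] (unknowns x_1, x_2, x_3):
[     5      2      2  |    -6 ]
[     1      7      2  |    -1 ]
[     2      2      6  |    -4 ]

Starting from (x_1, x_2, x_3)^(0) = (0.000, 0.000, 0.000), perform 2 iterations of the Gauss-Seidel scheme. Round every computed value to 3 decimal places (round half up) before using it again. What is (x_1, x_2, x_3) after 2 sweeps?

(-1.101, 0.093, -0.331)

Iteration 1:
  x_1 = (-6 - (2)·0.000 - (2)·0.000) / (5) = -1.200
  x_2 = (-1 - (1)·-1.200 - (2)·0.000) / (7) = 0.029
  x_3 = (-4 - (2)·-1.200 - (2)·0.029) / (6) = -0.276
Iteration 2:
  x_1 = (-6 - (2)·0.029 - (2)·-0.276) / (5) = -1.101
  x_2 = (-1 - (1)·-1.101 - (2)·-0.276) / (7) = 0.093
  x_3 = (-4 - (2)·-1.101 - (2)·0.093) / (6) = -0.331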